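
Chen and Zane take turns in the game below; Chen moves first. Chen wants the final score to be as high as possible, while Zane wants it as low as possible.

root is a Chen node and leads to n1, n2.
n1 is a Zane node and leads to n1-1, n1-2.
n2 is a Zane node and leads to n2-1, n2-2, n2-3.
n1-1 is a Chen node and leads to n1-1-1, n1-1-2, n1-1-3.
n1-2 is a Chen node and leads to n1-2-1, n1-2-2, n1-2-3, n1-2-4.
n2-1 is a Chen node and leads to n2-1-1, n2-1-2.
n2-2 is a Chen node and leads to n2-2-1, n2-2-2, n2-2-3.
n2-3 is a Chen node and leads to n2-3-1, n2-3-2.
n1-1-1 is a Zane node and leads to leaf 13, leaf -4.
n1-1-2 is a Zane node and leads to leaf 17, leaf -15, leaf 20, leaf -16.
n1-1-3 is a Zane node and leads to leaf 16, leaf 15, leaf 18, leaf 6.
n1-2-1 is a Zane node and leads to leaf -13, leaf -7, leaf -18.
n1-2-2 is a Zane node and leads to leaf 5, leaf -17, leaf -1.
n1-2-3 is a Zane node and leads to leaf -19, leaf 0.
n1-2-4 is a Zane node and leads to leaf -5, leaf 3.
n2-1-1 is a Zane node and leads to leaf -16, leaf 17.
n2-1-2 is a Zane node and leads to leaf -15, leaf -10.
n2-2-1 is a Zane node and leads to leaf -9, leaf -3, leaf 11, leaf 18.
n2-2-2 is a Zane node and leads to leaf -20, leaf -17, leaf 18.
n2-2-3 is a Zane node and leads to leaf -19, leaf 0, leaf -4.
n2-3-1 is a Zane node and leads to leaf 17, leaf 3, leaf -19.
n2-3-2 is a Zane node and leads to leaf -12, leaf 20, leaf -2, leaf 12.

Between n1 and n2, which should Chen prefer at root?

n1-1-1 (Zane): min(13, -4) = -4
n1-1-2 (Zane): min(17, -15, 20, -16) = -16
n1-1-3 (Zane): min(16, 15, 18, 6) = 6
n1-1 (Chen): max(-4, -16, 6) = 6
n1-2-1 (Zane): min(-13, -7, -18) = -18
n1-2-2 (Zane): min(5, -17, -1) = -17
n1-2-3 (Zane): min(-19, 0) = -19
n1-2-4 (Zane): min(-5, 3) = -5
n1-2 (Chen): max(-18, -17, -19, -5) = -5
n1 (Zane): min(6, -5) = -5
n2-1-1 (Zane): min(-16, 17) = -16
n2-1-2 (Zane): min(-15, -10) = -15
n2-1 (Chen): max(-16, -15) = -15
n2-2-1 (Zane): min(-9, -3, 11, 18) = -9
n2-2-2 (Zane): min(-20, -17, 18) = -20
n2-2-3 (Zane): min(-19, 0, -4) = -19
n2-2 (Chen): max(-9, -20, -19) = -9
n2-3-1 (Zane): min(17, 3, -19) = -19
n2-3-2 (Zane): min(-12, 20, -2, 12) = -12
n2-3 (Chen): max(-19, -12) = -12
n2 (Zane): min(-15, -9, -12) = -15
Chen prefers the higher value; n1=-5, n2=-15. n1 is better since -5 > -15.

n1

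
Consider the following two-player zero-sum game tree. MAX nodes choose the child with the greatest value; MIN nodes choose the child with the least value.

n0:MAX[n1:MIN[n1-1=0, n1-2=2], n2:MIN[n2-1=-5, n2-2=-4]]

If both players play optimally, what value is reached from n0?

0

n1 (MIN): min(0, 2) = 0
n2 (MIN): min(-5, -4) = -5
n0 (MAX): max(0, -5) = 0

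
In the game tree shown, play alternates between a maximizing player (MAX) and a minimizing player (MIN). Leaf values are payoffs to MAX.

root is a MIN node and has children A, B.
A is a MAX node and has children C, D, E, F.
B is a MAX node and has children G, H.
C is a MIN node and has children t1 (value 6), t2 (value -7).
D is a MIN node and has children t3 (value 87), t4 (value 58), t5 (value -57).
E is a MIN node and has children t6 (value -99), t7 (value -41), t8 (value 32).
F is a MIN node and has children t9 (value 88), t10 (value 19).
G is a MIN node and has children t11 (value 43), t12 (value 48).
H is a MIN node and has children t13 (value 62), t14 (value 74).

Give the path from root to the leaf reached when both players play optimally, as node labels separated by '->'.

root -> A -> F -> t10

C (MIN): min(6, -7) = -7
D (MIN): min(87, 58, -57) = -57
E (MIN): min(-99, -41, 32) = -99
F (MIN): min(88, 19) = 19
A (MAX): max(-7, -57, -99, 19) = 19
G (MIN): min(43, 48) = 43
H (MIN): min(62, 74) = 62
B (MAX): max(43, 62) = 62
root (MIN): min(19, 62) = 19
At root, MIN picks A (lowest: 19).
At A, MAX picks F (highest: 19).
At F, MIN picks t10 (lowest: 19).
Terminal value 19.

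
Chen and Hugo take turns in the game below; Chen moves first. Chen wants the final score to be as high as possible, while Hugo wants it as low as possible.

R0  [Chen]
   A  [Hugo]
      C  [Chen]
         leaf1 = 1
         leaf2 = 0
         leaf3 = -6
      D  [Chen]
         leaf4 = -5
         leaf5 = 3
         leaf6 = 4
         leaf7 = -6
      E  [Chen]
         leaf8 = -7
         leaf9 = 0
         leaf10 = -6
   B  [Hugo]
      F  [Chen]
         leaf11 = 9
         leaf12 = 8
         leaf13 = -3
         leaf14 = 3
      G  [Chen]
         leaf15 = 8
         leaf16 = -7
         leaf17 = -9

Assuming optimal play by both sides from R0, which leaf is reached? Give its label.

leaf15

C (Chen): max(1, 0, -6) = 1
D (Chen): max(-5, 3, 4, -6) = 4
E (Chen): max(-7, 0, -6) = 0
A (Hugo): min(1, 4, 0) = 0
F (Chen): max(9, 8, -3, 3) = 9
G (Chen): max(8, -7, -9) = 8
B (Hugo): min(9, 8) = 8
R0 (Chen): max(0, 8) = 8
At R0, Chen picks B (highest: 8).
At B, Hugo picks G (lowest: 8).
At G, Chen picks leaf15 (highest: 8).
Terminal value 8.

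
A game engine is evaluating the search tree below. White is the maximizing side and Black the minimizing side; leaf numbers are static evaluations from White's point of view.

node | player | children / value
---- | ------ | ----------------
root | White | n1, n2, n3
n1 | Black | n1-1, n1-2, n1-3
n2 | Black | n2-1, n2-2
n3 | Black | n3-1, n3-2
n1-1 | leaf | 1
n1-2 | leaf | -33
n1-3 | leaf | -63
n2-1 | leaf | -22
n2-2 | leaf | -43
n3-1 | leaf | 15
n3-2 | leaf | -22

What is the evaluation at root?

n1 (Black): min(1, -33, -63) = -63
n2 (Black): min(-22, -43) = -43
n3 (Black): min(15, -22) = -22
root (White): max(-63, -43, -22) = -22

-22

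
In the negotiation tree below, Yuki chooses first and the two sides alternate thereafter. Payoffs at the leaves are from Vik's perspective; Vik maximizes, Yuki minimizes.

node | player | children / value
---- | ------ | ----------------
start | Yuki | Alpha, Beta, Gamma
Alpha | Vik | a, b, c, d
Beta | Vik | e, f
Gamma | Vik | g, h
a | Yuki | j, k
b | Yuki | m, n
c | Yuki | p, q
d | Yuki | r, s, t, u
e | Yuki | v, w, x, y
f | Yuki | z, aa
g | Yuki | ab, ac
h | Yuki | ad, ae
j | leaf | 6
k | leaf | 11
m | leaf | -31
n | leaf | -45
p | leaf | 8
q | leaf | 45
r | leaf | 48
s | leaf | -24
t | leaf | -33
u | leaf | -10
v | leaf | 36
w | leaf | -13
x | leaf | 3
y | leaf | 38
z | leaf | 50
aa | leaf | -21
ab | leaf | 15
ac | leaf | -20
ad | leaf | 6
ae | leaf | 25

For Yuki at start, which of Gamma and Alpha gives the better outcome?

Gamma

g (Yuki): min(15, -20) = -20
h (Yuki): min(6, 25) = 6
Gamma (Vik): max(-20, 6) = 6
a (Yuki): min(6, 11) = 6
b (Yuki): min(-31, -45) = -45
c (Yuki): min(8, 45) = 8
d (Yuki): min(48, -24, -33, -10) = -33
Alpha (Vik): max(6, -45, 8, -33) = 8
Yuki prefers the lower value; Gamma=6, Alpha=8. Gamma is better since 6 < 8.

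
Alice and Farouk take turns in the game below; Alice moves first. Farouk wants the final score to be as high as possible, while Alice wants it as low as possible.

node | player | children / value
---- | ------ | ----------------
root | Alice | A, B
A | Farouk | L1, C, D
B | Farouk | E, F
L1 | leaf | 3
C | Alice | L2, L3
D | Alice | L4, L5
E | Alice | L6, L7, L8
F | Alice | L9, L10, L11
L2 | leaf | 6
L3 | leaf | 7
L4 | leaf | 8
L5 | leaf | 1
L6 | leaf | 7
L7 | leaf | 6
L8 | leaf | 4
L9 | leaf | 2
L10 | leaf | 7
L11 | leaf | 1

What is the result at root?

C (Alice): min(6, 7) = 6
D (Alice): min(8, 1) = 1
A (Farouk): max(3, 6, 1) = 6
E (Alice): min(7, 6, 4) = 4
F (Alice): min(2, 7, 1) = 1
B (Farouk): max(4, 1) = 4
root (Alice): min(6, 4) = 4

4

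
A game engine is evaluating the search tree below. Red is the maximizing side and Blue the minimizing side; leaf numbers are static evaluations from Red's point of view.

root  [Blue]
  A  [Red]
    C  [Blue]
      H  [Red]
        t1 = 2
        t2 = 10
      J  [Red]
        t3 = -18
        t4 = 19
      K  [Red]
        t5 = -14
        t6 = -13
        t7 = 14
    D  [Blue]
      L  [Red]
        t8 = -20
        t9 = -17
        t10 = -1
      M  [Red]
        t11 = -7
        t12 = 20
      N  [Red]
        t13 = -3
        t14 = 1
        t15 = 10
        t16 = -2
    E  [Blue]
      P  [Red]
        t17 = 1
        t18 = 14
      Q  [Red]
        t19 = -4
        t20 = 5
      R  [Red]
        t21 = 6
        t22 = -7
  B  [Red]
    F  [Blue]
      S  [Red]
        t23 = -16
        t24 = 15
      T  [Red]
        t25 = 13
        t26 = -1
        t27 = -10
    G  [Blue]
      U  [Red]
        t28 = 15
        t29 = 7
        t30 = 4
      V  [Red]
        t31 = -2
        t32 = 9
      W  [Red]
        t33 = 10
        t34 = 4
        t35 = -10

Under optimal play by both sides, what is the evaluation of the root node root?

10

H (Red): max(2, 10) = 10
J (Red): max(-18, 19) = 19
K (Red): max(-14, -13, 14) = 14
C (Blue): min(10, 19, 14) = 10
L (Red): max(-20, -17, -1) = -1
M (Red): max(-7, 20) = 20
N (Red): max(-3, 1, 10, -2) = 10
D (Blue): min(-1, 20, 10) = -1
P (Red): max(1, 14) = 14
Q (Red): max(-4, 5) = 5
R (Red): max(6, -7) = 6
E (Blue): min(14, 5, 6) = 5
A (Red): max(10, -1, 5) = 10
S (Red): max(-16, 15) = 15
T (Red): max(13, -1, -10) = 13
F (Blue): min(15, 13) = 13
U (Red): max(15, 7, 4) = 15
V (Red): max(-2, 9) = 9
W (Red): max(10, 4, -10) = 10
G (Blue): min(15, 9, 10) = 9
B (Red): max(13, 9) = 13
root (Blue): min(10, 13) = 10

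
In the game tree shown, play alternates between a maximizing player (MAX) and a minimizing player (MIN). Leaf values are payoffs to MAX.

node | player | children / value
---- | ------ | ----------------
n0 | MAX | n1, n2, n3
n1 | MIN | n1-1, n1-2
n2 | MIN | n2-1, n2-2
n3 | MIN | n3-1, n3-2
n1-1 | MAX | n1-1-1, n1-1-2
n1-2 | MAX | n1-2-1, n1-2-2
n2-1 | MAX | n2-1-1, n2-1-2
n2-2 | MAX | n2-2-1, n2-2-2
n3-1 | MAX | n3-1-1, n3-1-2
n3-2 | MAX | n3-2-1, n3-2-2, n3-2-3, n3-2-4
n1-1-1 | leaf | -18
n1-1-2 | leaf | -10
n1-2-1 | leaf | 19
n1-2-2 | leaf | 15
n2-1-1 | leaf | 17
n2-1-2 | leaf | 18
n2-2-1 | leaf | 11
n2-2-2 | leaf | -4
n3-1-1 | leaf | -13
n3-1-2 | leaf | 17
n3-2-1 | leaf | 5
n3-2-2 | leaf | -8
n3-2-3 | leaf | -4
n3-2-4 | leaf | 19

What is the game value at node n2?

11

n2-1 (MAX): max(17, 18) = 18
n2-2 (MAX): max(11, -4) = 11
n2 (MIN): min(18, 11) = 11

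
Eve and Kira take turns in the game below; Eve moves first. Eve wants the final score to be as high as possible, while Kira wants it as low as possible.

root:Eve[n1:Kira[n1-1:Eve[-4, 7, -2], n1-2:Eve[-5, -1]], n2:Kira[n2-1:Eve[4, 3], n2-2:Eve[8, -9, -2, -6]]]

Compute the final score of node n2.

4

n2-1 (Eve): max(4, 3) = 4
n2-2 (Eve): max(8, -9, -2, -6) = 8
n2 (Kira): min(4, 8) = 4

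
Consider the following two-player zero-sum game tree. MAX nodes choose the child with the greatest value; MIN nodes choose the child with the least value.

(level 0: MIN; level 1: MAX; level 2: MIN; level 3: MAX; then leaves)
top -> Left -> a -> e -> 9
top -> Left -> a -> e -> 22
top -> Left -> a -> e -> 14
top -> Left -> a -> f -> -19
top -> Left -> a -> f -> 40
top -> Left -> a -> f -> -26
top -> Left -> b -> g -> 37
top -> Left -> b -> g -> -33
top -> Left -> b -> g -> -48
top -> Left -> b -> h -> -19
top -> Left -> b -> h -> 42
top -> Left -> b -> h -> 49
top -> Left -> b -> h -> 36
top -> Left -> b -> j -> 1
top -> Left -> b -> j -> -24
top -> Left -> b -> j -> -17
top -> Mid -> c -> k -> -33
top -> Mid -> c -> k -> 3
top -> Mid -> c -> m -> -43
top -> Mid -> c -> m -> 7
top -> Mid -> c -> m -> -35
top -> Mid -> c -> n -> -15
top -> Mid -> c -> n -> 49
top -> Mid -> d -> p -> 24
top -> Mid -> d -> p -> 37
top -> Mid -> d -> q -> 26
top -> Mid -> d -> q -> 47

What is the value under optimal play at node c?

k (MAX): max(-33, 3) = 3
m (MAX): max(-43, 7, -35) = 7
n (MAX): max(-15, 49) = 49
c (MIN): min(3, 7, 49) = 3

3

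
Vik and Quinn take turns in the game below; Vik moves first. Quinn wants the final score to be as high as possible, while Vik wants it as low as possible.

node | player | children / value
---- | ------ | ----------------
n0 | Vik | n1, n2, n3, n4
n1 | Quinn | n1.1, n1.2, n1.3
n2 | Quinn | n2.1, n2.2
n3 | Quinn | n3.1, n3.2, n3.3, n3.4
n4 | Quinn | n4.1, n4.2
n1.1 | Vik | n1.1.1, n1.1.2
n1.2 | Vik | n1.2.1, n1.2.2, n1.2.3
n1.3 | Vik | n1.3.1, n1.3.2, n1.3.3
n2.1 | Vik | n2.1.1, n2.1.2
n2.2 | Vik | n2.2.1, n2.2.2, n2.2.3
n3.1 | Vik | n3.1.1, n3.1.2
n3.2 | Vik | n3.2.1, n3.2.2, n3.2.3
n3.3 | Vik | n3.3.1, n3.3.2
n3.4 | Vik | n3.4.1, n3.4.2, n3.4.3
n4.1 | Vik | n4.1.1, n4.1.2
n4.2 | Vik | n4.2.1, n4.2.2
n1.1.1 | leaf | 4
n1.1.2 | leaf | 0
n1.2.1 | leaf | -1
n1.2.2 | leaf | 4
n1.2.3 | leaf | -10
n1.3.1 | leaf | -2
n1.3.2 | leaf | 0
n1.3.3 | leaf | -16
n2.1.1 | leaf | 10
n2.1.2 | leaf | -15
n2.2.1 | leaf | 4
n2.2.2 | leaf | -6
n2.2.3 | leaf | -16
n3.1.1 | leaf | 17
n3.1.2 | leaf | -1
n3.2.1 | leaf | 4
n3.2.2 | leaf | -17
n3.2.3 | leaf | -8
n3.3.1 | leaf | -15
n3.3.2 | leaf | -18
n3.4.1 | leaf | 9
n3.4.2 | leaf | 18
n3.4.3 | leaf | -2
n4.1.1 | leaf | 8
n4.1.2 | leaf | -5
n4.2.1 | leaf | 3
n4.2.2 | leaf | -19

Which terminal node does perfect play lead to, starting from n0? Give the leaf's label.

n2.1.2

n1.1 (Vik): min(4, 0) = 0
n1.2 (Vik): min(-1, 4, -10) = -10
n1.3 (Vik): min(-2, 0, -16) = -16
n1 (Quinn): max(0, -10, -16) = 0
n2.1 (Vik): min(10, -15) = -15
n2.2 (Vik): min(4, -6, -16) = -16
n2 (Quinn): max(-15, -16) = -15
n3.1 (Vik): min(17, -1) = -1
n3.2 (Vik): min(4, -17, -8) = -17
n3.3 (Vik): min(-15, -18) = -18
n3.4 (Vik): min(9, 18, -2) = -2
n3 (Quinn): max(-1, -17, -18, -2) = -1
n4.1 (Vik): min(8, -5) = -5
n4.2 (Vik): min(3, -19) = -19
n4 (Quinn): max(-5, -19) = -5
n0 (Vik): min(0, -15, -1, -5) = -15
At n0, Vik picks n2 (lowest: -15).
At n2, Quinn picks n2.1 (highest: -15).
At n2.1, Vik picks n2.1.2 (lowest: -15).
Terminal value -15.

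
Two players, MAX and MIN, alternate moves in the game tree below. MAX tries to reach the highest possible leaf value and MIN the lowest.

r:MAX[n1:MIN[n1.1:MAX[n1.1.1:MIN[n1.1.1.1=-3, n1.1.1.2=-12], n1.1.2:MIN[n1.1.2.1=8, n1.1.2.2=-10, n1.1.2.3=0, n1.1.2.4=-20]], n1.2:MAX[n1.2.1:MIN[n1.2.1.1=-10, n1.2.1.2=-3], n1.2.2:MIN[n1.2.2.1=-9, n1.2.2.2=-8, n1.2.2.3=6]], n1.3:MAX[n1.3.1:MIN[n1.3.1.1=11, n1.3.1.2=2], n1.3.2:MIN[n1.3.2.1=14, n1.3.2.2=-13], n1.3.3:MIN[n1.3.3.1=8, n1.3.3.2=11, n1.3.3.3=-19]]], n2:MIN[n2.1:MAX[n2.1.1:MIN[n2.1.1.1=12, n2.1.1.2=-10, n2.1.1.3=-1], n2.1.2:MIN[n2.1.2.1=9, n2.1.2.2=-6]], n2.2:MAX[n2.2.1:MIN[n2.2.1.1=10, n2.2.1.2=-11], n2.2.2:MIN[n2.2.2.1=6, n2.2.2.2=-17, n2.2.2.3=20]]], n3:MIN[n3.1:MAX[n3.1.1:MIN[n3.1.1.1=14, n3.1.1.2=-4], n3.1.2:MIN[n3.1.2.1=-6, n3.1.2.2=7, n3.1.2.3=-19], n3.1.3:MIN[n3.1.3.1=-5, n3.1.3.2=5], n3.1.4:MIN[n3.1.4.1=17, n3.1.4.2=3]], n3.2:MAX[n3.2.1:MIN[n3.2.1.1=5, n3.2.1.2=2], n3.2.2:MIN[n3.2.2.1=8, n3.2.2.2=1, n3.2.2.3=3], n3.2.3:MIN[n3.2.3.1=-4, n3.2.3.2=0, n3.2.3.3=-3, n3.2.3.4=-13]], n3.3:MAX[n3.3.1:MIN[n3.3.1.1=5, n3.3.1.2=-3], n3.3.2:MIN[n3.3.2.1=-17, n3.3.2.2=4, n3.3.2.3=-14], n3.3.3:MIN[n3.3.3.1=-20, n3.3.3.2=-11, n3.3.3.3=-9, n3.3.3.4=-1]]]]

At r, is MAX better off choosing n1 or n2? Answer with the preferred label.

n2

n1.1.1 (MIN): min(-3, -12) = -12
n1.1.2 (MIN): min(8, -10, 0, -20) = -20
n1.1 (MAX): max(-12, -20) = -12
n1.2.1 (MIN): min(-10, -3) = -10
n1.2.2 (MIN): min(-9, -8, 6) = -9
n1.2 (MAX): max(-10, -9) = -9
n1.3.1 (MIN): min(11, 2) = 2
n1.3.2 (MIN): min(14, -13) = -13
n1.3.3 (MIN): min(8, 11, -19) = -19
n1.3 (MAX): max(2, -13, -19) = 2
n1 (MIN): min(-12, -9, 2) = -12
n2.1.1 (MIN): min(12, -10, -1) = -10
n2.1.2 (MIN): min(9, -6) = -6
n2.1 (MAX): max(-10, -6) = -6
n2.2.1 (MIN): min(10, -11) = -11
n2.2.2 (MIN): min(6, -17, 20) = -17
n2.2 (MAX): max(-11, -17) = -11
n2 (MIN): min(-6, -11) = -11
MAX prefers the higher value; n1=-12, n2=-11. n2 is better since -11 > -12.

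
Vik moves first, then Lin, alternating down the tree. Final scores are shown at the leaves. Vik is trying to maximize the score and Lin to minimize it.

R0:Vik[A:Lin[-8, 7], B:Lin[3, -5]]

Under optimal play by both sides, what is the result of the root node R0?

A (Lin): min(-8, 7) = -8
B (Lin): min(3, -5) = -5
R0 (Vik): max(-8, -5) = -5

-5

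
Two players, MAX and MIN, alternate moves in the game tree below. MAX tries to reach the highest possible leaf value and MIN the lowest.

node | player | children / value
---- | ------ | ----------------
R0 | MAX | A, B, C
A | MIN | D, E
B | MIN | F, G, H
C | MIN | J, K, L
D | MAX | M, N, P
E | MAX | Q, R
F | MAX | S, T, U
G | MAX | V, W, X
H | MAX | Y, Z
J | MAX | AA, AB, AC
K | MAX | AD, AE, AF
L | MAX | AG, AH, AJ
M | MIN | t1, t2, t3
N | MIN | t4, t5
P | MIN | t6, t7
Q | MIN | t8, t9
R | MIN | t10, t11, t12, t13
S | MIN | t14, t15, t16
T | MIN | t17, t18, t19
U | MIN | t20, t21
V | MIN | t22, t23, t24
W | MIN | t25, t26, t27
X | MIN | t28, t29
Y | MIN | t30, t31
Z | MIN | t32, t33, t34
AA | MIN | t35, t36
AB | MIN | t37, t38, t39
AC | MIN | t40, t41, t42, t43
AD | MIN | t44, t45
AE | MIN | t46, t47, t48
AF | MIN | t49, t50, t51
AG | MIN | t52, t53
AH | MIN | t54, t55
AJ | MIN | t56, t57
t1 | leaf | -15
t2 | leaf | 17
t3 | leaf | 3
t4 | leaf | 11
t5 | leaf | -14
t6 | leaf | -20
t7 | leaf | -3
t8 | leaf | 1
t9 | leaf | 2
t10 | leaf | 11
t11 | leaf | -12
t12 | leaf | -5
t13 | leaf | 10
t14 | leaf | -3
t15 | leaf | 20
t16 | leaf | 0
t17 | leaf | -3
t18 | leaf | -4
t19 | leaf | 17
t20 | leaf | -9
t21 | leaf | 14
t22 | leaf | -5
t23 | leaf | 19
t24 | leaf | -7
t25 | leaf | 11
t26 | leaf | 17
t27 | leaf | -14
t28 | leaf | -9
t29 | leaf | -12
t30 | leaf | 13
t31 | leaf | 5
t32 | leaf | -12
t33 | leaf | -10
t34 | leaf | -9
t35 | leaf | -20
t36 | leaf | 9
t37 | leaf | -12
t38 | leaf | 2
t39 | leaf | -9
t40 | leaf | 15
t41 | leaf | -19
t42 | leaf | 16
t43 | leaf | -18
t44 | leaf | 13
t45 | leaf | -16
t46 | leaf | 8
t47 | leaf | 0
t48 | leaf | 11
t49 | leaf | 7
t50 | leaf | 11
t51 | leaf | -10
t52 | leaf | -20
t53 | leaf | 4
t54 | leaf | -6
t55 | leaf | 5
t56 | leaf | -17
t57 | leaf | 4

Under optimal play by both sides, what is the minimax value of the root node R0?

-7

M (MIN): min(-15, 17, 3) = -15
N (MIN): min(11, -14) = -14
P (MIN): min(-20, -3) = -20
D (MAX): max(-15, -14, -20) = -14
Q (MIN): min(1, 2) = 1
R (MIN): min(11, -12, -5, 10) = -12
E (MAX): max(1, -12) = 1
A (MIN): min(-14, 1) = -14
S (MIN): min(-3, 20, 0) = -3
T (MIN): min(-3, -4, 17) = -4
U (MIN): min(-9, 14) = -9
F (MAX): max(-3, -4, -9) = -3
V (MIN): min(-5, 19, -7) = -7
W (MIN): min(11, 17, -14) = -14
X (MIN): min(-9, -12) = -12
G (MAX): max(-7, -14, -12) = -7
Y (MIN): min(13, 5) = 5
Z (MIN): min(-12, -10, -9) = -12
H (MAX): max(5, -12) = 5
B (MIN): min(-3, -7, 5) = -7
AA (MIN): min(-20, 9) = -20
AB (MIN): min(-12, 2, -9) = -12
AC (MIN): min(15, -19, 16, -18) = -19
J (MAX): max(-20, -12, -19) = -12
AD (MIN): min(13, -16) = -16
AE (MIN): min(8, 0, 11) = 0
AF (MIN): min(7, 11, -10) = -10
K (MAX): max(-16, 0, -10) = 0
AG (MIN): min(-20, 4) = -20
AH (MIN): min(-6, 5) = -6
AJ (MIN): min(-17, 4) = -17
L (MAX): max(-20, -6, -17) = -6
C (MIN): min(-12, 0, -6) = -12
R0 (MAX): max(-14, -7, -12) = -7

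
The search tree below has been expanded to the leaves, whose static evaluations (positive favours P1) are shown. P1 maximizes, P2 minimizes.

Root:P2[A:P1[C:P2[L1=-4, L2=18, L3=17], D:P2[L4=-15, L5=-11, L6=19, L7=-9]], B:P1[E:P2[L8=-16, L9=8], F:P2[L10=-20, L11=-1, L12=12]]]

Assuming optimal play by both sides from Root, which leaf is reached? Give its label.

L8

C (P2): min(-4, 18, 17) = -4
D (P2): min(-15, -11, 19, -9) = -15
A (P1): max(-4, -15) = -4
E (P2): min(-16, 8) = -16
F (P2): min(-20, -1, 12) = -20
B (P1): max(-16, -20) = -16
Root (P2): min(-4, -16) = -16
At Root, P2 picks B (lowest: -16).
At B, P1 picks E (highest: -16).
At E, P2 picks L8 (lowest: -16).
Terminal value -16.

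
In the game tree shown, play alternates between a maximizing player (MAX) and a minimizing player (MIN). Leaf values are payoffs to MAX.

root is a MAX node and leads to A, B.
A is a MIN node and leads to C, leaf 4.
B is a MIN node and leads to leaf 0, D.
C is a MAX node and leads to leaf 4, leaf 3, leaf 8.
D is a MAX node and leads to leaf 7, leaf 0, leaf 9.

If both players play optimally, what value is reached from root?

4

C (MAX): max(4, 3, 8) = 8
A (MIN): min(8, 4) = 4
D (MAX): max(7, 0, 9) = 9
B (MIN): min(0, 9) = 0
root (MAX): max(4, 0) = 4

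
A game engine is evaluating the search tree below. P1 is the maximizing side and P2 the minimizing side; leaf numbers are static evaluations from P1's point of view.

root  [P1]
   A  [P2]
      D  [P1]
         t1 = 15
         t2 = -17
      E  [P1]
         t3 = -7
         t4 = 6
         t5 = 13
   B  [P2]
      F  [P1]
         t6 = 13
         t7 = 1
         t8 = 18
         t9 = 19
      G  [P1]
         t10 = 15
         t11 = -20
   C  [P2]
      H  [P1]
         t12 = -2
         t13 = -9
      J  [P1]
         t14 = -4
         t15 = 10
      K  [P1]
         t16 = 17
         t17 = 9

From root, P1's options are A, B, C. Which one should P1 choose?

B

D (P1): max(15, -17) = 15
E (P1): max(-7, 6, 13) = 13
A (P2): min(15, 13) = 13
F (P1): max(13, 1, 18, 19) = 19
G (P1): max(15, -20) = 15
B (P2): min(19, 15) = 15
H (P1): max(-2, -9) = -2
J (P1): max(-4, 10) = 10
K (P1): max(17, 9) = 17
C (P2): min(-2, 10, 17) = -2
root (P1): max(13, 15, -2) = 15
P1 at root wants the highest of {A=13, B=15, C=-2}, so chooses B.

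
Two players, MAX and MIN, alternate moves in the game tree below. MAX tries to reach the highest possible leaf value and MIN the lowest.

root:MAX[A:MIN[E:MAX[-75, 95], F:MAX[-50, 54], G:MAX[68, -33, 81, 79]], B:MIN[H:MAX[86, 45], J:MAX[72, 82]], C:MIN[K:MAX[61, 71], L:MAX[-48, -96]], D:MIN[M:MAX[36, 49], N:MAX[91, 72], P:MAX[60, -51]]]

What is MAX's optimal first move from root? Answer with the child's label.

E (MAX): max(-75, 95) = 95
F (MAX): max(-50, 54) = 54
G (MAX): max(68, -33, 81, 79) = 81
A (MIN): min(95, 54, 81) = 54
H (MAX): max(86, 45) = 86
J (MAX): max(72, 82) = 82
B (MIN): min(86, 82) = 82
K (MAX): max(61, 71) = 71
L (MAX): max(-48, -96) = -48
C (MIN): min(71, -48) = -48
M (MAX): max(36, 49) = 49
N (MAX): max(91, 72) = 91
P (MAX): max(60, -51) = 60
D (MIN): min(49, 91, 60) = 49
root (MAX): max(54, 82, -48, 49) = 82
MAX at root wants the highest of {A=54, B=82, C=-48, D=49}, so chooses B.

B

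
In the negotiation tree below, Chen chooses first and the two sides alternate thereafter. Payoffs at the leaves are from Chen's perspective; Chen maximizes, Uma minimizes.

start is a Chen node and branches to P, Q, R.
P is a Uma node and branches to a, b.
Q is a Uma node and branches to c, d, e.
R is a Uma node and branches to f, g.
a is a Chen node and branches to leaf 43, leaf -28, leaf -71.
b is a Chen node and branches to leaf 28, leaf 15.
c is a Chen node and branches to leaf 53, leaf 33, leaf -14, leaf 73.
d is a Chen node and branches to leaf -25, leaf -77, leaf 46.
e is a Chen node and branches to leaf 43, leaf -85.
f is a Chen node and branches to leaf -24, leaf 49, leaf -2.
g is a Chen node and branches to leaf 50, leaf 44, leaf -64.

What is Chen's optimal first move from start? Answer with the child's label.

a (Chen): max(43, -28, -71) = 43
b (Chen): max(28, 15) = 28
P (Uma): min(43, 28) = 28
c (Chen): max(53, 33, -14, 73) = 73
d (Chen): max(-25, -77, 46) = 46
e (Chen): max(43, -85) = 43
Q (Uma): min(73, 46, 43) = 43
f (Chen): max(-24, 49, -2) = 49
g (Chen): max(50, 44, -64) = 50
R (Uma): min(49, 50) = 49
start (Chen): max(28, 43, 49) = 49
Chen at start wants the highest of {P=28, Q=43, R=49}, so chooses R.

R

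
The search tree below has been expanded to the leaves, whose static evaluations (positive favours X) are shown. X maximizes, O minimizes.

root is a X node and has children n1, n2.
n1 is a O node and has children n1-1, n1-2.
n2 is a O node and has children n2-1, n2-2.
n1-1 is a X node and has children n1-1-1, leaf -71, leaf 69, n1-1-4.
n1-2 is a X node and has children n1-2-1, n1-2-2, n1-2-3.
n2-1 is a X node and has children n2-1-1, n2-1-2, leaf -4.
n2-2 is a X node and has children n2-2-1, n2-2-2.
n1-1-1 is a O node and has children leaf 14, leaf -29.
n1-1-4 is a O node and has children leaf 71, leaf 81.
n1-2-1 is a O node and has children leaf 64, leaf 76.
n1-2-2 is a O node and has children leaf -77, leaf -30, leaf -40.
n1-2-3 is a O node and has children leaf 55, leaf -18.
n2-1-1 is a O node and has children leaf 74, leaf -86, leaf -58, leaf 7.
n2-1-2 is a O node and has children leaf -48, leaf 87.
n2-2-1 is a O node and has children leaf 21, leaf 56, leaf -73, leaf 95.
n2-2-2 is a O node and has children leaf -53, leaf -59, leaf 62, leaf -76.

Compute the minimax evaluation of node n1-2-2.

n1-2-2 (O): min(-77, -30, -40) = -77

-77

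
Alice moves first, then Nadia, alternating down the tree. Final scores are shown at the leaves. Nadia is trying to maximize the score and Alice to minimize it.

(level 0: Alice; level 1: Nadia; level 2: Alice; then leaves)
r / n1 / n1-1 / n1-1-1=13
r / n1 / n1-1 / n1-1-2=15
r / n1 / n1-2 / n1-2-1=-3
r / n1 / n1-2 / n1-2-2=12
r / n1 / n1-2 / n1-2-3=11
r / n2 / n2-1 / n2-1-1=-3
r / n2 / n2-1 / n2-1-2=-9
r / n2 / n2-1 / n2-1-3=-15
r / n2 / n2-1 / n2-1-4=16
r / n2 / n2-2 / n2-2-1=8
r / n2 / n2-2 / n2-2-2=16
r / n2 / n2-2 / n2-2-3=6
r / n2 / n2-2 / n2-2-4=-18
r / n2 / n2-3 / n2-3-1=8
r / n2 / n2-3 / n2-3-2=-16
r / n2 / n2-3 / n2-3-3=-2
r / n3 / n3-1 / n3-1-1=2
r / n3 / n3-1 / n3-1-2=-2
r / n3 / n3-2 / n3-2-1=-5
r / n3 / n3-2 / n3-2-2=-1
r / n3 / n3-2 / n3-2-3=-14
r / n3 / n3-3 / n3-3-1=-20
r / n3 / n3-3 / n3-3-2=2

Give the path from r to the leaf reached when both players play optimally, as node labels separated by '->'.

n1-1 (Alice): min(13, 15) = 13
n1-2 (Alice): min(-3, 12, 11) = -3
n1 (Nadia): max(13, -3) = 13
n2-1 (Alice): min(-3, -9, -15, 16) = -15
n2-2 (Alice): min(8, 16, 6, -18) = -18
n2-3 (Alice): min(8, -16, -2) = -16
n2 (Nadia): max(-15, -18, -16) = -15
n3-1 (Alice): min(2, -2) = -2
n3-2 (Alice): min(-5, -1, -14) = -14
n3-3 (Alice): min(-20, 2) = -20
n3 (Nadia): max(-2, -14, -20) = -2
r (Alice): min(13, -15, -2) = -15
At r, Alice picks n2 (lowest: -15).
At n2, Nadia picks n2-1 (highest: -15).
At n2-1, Alice picks n2-1-3 (lowest: -15).
Terminal value -15.

r -> n2 -> n2-1 -> n2-1-3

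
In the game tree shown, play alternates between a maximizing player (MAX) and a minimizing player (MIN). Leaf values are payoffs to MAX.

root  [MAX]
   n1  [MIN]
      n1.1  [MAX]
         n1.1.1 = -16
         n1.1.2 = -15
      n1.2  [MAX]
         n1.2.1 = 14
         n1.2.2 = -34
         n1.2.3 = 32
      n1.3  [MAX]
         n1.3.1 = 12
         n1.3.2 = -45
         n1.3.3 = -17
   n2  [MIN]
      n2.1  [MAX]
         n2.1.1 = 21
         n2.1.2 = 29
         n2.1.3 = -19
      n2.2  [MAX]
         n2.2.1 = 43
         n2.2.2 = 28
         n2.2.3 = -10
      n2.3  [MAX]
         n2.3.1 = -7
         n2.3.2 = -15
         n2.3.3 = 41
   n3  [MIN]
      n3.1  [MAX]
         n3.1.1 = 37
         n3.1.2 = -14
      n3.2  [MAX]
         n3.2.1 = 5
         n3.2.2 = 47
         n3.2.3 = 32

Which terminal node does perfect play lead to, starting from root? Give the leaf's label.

n1.1 (MAX): max(-16, -15) = -15
n1.2 (MAX): max(14, -34, 32) = 32
n1.3 (MAX): max(12, -45, -17) = 12
n1 (MIN): min(-15, 32, 12) = -15
n2.1 (MAX): max(21, 29, -19) = 29
n2.2 (MAX): max(43, 28, -10) = 43
n2.3 (MAX): max(-7, -15, 41) = 41
n2 (MIN): min(29, 43, 41) = 29
n3.1 (MAX): max(37, -14) = 37
n3.2 (MAX): max(5, 47, 32) = 47
n3 (MIN): min(37, 47) = 37
root (MAX): max(-15, 29, 37) = 37
At root, MAX picks n3 (highest: 37).
At n3, MIN picks n3.1 (lowest: 37).
At n3.1, MAX picks n3.1.1 (highest: 37).
Terminal value 37.

n3.1.1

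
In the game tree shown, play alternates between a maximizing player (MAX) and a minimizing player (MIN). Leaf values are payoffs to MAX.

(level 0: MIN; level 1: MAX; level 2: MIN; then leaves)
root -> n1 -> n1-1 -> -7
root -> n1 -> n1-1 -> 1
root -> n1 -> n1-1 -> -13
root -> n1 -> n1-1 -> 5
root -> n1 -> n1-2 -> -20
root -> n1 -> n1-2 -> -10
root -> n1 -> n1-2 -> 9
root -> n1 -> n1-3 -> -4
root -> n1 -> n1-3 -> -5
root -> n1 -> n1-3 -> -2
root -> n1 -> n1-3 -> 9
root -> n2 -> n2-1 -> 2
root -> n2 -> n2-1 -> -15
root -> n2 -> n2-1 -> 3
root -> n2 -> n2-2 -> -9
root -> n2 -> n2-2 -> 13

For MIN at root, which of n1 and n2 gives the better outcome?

n1-1 (MIN): min(-7, 1, -13, 5) = -13
n1-2 (MIN): min(-20, -10, 9) = -20
n1-3 (MIN): min(-4, -5, -2, 9) = -5
n1 (MAX): max(-13, -20, -5) = -5
n2-1 (MIN): min(2, -15, 3) = -15
n2-2 (MIN): min(-9, 13) = -9
n2 (MAX): max(-15, -9) = -9
MIN prefers the lower value; n1=-5, n2=-9. n2 is better since -9 < -5.

n2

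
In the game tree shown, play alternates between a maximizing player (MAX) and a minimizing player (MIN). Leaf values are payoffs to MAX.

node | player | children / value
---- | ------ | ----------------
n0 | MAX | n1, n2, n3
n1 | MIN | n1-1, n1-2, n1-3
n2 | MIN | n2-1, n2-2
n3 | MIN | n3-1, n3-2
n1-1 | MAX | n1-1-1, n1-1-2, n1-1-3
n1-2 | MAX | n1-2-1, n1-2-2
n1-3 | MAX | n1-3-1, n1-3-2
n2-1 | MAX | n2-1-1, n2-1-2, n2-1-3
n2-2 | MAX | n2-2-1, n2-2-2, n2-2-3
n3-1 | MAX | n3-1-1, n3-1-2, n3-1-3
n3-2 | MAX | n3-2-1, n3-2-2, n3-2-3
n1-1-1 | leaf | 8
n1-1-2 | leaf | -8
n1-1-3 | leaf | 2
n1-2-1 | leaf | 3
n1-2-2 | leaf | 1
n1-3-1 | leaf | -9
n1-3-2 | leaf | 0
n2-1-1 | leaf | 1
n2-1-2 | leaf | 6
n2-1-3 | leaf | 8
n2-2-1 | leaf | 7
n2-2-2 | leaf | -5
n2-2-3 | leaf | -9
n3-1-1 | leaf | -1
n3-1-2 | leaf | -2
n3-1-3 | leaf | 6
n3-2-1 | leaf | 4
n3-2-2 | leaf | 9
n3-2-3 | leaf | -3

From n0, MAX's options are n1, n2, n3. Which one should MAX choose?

n1-1 (MAX): max(8, -8, 2) = 8
n1-2 (MAX): max(3, 1) = 3
n1-3 (MAX): max(-9, 0) = 0
n1 (MIN): min(8, 3, 0) = 0
n2-1 (MAX): max(1, 6, 8) = 8
n2-2 (MAX): max(7, -5, -9) = 7
n2 (MIN): min(8, 7) = 7
n3-1 (MAX): max(-1, -2, 6) = 6
n3-2 (MAX): max(4, 9, -3) = 9
n3 (MIN): min(6, 9) = 6
n0 (MAX): max(0, 7, 6) = 7
MAX at n0 wants the highest of {n1=0, n2=7, n3=6}, so chooses n2.

n2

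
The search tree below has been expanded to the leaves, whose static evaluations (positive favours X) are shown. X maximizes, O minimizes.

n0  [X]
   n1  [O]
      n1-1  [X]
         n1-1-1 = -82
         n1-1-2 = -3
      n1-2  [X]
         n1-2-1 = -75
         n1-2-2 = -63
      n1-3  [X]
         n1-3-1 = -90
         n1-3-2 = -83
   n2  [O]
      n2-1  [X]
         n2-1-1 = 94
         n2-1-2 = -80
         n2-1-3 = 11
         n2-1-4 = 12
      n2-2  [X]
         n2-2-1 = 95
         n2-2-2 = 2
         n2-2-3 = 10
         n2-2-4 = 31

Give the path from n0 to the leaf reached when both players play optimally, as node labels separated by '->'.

n0 -> n2 -> n2-1 -> n2-1-1

n1-1 (X): max(-82, -3) = -3
n1-2 (X): max(-75, -63) = -63
n1-3 (X): max(-90, -83) = -83
n1 (O): min(-3, -63, -83) = -83
n2-1 (X): max(94, -80, 11, 12) = 94
n2-2 (X): max(95, 2, 10, 31) = 95
n2 (O): min(94, 95) = 94
n0 (X): max(-83, 94) = 94
At n0, X picks n2 (highest: 94).
At n2, O picks n2-1 (lowest: 94).
At n2-1, X picks n2-1-1 (highest: 94).
Terminal value 94.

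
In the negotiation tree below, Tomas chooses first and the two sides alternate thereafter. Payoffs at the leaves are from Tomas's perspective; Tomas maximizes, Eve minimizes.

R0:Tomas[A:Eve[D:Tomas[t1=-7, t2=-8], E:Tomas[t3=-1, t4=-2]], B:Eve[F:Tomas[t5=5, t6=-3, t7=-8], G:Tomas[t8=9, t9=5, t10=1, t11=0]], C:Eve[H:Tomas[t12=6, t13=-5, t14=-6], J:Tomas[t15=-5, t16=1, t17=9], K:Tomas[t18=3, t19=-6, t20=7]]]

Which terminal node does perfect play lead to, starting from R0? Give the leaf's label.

D (Tomas): max(-7, -8) = -7
E (Tomas): max(-1, -2) = -1
A (Eve): min(-7, -1) = -7
F (Tomas): max(5, -3, -8) = 5
G (Tomas): max(9, 5, 1, 0) = 9
B (Eve): min(5, 9) = 5
H (Tomas): max(6, -5, -6) = 6
J (Tomas): max(-5, 1, 9) = 9
K (Tomas): max(3, -6, 7) = 7
C (Eve): min(6, 9, 7) = 6
R0 (Tomas): max(-7, 5, 6) = 6
At R0, Tomas picks C (highest: 6).
At C, Eve picks H (lowest: 6).
At H, Tomas picks t12 (highest: 6).
Terminal value 6.

t12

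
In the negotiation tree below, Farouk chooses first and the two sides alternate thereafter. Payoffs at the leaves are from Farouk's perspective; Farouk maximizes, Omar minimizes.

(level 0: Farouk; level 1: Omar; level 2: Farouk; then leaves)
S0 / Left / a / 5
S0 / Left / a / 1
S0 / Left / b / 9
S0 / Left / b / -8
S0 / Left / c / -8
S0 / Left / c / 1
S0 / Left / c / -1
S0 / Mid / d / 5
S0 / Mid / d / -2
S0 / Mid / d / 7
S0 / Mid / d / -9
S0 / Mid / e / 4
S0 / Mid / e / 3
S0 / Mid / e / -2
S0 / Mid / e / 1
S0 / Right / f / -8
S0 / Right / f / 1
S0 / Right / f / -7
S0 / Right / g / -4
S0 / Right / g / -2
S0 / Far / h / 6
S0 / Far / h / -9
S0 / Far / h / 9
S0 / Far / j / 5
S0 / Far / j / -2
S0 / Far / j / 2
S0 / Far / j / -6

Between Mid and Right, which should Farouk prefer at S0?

Mid

d (Farouk): max(5, -2, 7, -9) = 7
e (Farouk): max(4, 3, -2, 1) = 4
Mid (Omar): min(7, 4) = 4
f (Farouk): max(-8, 1, -7) = 1
g (Farouk): max(-4, -2) = -2
Right (Omar): min(1, -2) = -2
Farouk prefers the higher value; Mid=4, Right=-2. Mid is better since 4 > -2.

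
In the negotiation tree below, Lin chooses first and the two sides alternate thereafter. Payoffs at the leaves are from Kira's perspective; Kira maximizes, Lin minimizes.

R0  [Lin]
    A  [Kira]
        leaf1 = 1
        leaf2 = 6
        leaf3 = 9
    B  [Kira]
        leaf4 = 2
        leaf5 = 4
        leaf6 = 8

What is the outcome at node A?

A (Kira): max(1, 6, 9) = 9

9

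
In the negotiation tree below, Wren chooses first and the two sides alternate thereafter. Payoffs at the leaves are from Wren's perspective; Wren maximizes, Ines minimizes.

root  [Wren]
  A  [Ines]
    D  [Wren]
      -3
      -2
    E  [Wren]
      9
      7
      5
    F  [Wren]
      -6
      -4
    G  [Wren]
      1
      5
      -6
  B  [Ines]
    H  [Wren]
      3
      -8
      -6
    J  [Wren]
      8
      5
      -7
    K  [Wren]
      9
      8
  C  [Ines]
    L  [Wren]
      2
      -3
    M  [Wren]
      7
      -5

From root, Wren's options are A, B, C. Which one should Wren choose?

D (Wren): max(-3, -2) = -2
E (Wren): max(9, 7, 5) = 9
F (Wren): max(-6, -4) = -4
G (Wren): max(1, 5, -6) = 5
A (Ines): min(-2, 9, -4, 5) = -4
H (Wren): max(3, -8, -6) = 3
J (Wren): max(8, 5, -7) = 8
K (Wren): max(9, 8) = 9
B (Ines): min(3, 8, 9) = 3
L (Wren): max(2, -3) = 2
M (Wren): max(7, -5) = 7
C (Ines): min(2, 7) = 2
root (Wren): max(-4, 3, 2) = 3
Wren at root wants the highest of {A=-4, B=3, C=2}, so chooses B.

B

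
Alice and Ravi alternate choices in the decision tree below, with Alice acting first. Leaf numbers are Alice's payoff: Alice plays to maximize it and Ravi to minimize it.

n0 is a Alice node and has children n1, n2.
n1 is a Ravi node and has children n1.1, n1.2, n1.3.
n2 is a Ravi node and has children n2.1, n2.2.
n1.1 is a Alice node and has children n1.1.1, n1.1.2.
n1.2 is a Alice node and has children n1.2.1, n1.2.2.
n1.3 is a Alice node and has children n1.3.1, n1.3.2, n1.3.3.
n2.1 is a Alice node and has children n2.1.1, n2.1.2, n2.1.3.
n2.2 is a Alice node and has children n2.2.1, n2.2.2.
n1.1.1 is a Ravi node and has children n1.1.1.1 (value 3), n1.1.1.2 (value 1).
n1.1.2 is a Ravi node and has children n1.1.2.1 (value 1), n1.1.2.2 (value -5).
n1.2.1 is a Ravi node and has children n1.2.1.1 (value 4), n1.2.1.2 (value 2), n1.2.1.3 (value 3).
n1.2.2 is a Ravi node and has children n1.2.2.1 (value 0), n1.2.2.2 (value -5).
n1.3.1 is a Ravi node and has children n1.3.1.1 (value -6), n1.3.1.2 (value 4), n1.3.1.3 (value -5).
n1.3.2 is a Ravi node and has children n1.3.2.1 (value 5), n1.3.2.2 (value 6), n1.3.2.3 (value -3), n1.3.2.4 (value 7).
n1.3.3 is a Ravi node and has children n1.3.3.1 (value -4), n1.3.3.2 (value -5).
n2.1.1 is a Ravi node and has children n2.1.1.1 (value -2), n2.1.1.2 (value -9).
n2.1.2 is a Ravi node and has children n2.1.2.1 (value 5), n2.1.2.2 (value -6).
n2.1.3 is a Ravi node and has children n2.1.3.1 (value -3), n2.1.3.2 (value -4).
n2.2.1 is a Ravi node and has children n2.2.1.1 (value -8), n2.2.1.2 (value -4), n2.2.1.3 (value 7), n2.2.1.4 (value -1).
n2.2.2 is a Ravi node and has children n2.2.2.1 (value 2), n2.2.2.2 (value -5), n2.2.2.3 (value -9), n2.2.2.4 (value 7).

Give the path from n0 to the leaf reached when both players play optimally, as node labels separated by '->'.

n1.1.1 (Ravi): min(3, 1) = 1
n1.1.2 (Ravi): min(1, -5) = -5
n1.1 (Alice): max(1, -5) = 1
n1.2.1 (Ravi): min(4, 2, 3) = 2
n1.2.2 (Ravi): min(0, -5) = -5
n1.2 (Alice): max(2, -5) = 2
n1.3.1 (Ravi): min(-6, 4, -5) = -6
n1.3.2 (Ravi): min(5, 6, -3, 7) = -3
n1.3.3 (Ravi): min(-4, -5) = -5
n1.3 (Alice): max(-6, -3, -5) = -3
n1 (Ravi): min(1, 2, -3) = -3
n2.1.1 (Ravi): min(-2, -9) = -9
n2.1.2 (Ravi): min(5, -6) = -6
n2.1.3 (Ravi): min(-3, -4) = -4
n2.1 (Alice): max(-9, -6, -4) = -4
n2.2.1 (Ravi): min(-8, -4, 7, -1) = -8
n2.2.2 (Ravi): min(2, -5, -9, 7) = -9
n2.2 (Alice): max(-8, -9) = -8
n2 (Ravi): min(-4, -8) = -8
n0 (Alice): max(-3, -8) = -3
At n0, Alice picks n1 (highest: -3).
At n1, Ravi picks n1.3 (lowest: -3).
At n1.3, Alice picks n1.3.2 (highest: -3).
At n1.3.2, Ravi picks n1.3.2.3 (lowest: -3).
Terminal value -3.

n0 -> n1 -> n1.3 -> n1.3.2 -> n1.3.2.3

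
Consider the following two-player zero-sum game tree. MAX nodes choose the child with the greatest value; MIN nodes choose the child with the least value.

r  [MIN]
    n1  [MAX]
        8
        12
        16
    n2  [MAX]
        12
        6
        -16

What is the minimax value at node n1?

n1 (MAX): max(8, 12, 16) = 16

16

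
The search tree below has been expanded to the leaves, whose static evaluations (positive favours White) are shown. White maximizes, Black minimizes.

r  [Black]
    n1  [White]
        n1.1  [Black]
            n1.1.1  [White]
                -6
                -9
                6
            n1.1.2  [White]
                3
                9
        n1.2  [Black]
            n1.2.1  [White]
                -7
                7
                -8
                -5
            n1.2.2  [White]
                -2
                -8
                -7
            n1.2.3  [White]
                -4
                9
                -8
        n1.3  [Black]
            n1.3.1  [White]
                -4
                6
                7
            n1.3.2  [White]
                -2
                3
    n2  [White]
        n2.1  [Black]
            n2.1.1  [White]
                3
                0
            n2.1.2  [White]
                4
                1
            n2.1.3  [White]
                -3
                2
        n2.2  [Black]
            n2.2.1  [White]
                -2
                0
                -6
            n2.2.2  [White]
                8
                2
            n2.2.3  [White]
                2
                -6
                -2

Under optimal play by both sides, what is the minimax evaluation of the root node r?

n1.1.1 (White): max(-6, -9, 6) = 6
n1.1.2 (White): max(3, 9) = 9
n1.1 (Black): min(6, 9) = 6
n1.2.1 (White): max(-7, 7, -8, -5) = 7
n1.2.2 (White): max(-2, -8, -7) = -2
n1.2.3 (White): max(-4, 9, -8) = 9
n1.2 (Black): min(7, -2, 9) = -2
n1.3.1 (White): max(-4, 6, 7) = 7
n1.3.2 (White): max(-2, 3) = 3
n1.3 (Black): min(7, 3) = 3
n1 (White): max(6, -2, 3) = 6
n2.1.1 (White): max(3, 0) = 3
n2.1.2 (White): max(4, 1) = 4
n2.1.3 (White): max(-3, 2) = 2
n2.1 (Black): min(3, 4, 2) = 2
n2.2.1 (White): max(-2, 0, -6) = 0
n2.2.2 (White): max(8, 2) = 8
n2.2.3 (White): max(2, -6, -2) = 2
n2.2 (Black): min(0, 8, 2) = 0
n2 (White): max(2, 0) = 2
r (Black): min(6, 2) = 2

2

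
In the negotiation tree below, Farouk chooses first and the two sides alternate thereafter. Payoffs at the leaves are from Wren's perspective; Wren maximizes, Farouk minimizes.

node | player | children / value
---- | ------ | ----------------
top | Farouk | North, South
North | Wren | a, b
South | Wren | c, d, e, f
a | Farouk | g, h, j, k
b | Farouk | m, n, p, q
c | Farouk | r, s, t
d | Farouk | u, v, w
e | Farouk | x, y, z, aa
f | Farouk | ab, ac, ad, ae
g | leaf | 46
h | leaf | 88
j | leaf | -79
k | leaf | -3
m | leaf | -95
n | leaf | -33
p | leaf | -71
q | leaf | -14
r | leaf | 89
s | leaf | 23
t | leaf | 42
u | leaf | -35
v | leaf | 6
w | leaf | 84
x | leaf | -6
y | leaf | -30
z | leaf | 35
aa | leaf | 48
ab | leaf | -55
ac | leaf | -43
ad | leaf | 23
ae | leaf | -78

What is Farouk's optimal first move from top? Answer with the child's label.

North

a (Farouk): min(46, 88, -79, -3) = -79
b (Farouk): min(-95, -33, -71, -14) = -95
North (Wren): max(-79, -95) = -79
c (Farouk): min(89, 23, 42) = 23
d (Farouk): min(-35, 6, 84) = -35
e (Farouk): min(-6, -30, 35, 48) = -30
f (Farouk): min(-55, -43, 23, -78) = -78
South (Wren): max(23, -35, -30, -78) = 23
top (Farouk): min(-79, 23) = -79
Farouk at top wants the lowest of {North=-79, South=23}, so chooses North.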